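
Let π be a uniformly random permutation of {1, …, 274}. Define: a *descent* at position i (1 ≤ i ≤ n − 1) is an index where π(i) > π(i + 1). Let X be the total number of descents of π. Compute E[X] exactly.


Write X = Σ X_I over i = 1, …, 273, with X_I the indicator of one descent.
There are 273 indicators.
For each fixed i, the pair (π(i), π(i+1)) is a uniformly random ordered pair of distinct values from {1, …, 274}; by symmetry P[π(i) > π(i+1)] = 1/2.
By linearity: E[X] = 273 · (1/2) = (274 − 1) · (1/2) = 273/2 ≈ 136.5000.

E[X] = 273/2 = 136.5000.


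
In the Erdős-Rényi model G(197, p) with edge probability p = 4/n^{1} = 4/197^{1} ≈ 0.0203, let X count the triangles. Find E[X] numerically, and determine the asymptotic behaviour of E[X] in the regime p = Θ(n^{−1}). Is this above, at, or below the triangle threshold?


Number of potential triangles: C(197, 3) = 1254890.
Each occurs with probability p³ ≈ (0.0203)³ ≈ 8.371076e-06.
By linearity: E[X] = C(197, 3)·p³ ≈ 1254890 · 8.371076e-06 ≈ 10.5048.
Here α = 1, so p = 4/n is exactly at the triangle threshold p ~ 1/n. Asymptotically E[X] → c³/6 = 4³/6 = 32/3 ≈ 10.6667, a bounded constant. In this regime the triangle count is asymptotically Poisson(c³/6).

E[X] ≈ 10.5048; in regime p = Θ(1/n^{1}) E[X] stays bounded (at the triangle threshold p ~ 1/n).


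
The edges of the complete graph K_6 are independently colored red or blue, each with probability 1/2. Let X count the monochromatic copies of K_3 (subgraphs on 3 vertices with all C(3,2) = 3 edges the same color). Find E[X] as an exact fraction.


Let X = Σ_S X_S over the C(6, 3) = 20 subsets S of size 3, where X_S = 1 if the K_3 on S is monochromatic.
For a fixed S, the K_3 on S has C(3, 2) = 3 edges. P[all 3 edges red] = (1/2)^3, and likewise for blue, so P[monochromatic] = 2·(1/2)^3 = 2^{1 − 3} = 1/4.
By linearity of expectation: E[X] = C(6, 3) · 2^{1 − 3} = 20 · 1/4 = 5.
Numerically: E[X] ≈ 5.00000.

E[X] = C(6,3)·2^(1−C(3,2)) = 5 ≈ 5.00000.


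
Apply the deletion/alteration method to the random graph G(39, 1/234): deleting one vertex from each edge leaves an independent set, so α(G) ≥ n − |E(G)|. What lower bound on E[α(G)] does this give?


E[|E(G)|] = C(39, 2)·p = 741 · (1/234) = 19/6.
E[α(G)] ≥ n − E[|E(G)|] = 39 − 19/6 = 215/6.
Numerically: ≈ 35.833333.
(This is only a lower bound; the true E[α(G)] may be larger.)

E[α(G)] ≥ 215/6 ≈ 35.833333.


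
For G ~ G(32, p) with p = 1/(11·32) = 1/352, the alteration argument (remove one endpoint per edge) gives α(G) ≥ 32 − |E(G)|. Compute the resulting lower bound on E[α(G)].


E[|E(G)|] = C(32, 2)·p = 496 · (1/352) = 31/22.
E[α(G)] ≥ n − E[|E(G)|] = 32 − 31/22 = 673/22.
Numerically: ≈ 30.591.
(This is only a lower bound; the true E[α(G)] may be larger.)

E[α(G)] ≥ 673/22 ≈ 30.591.


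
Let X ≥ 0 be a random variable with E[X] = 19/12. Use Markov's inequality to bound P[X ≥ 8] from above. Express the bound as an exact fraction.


μ = E[X] = 19/12, a = 8.
Markov: P[X ≥ 8] ≤ μ/a = (19/12)/8 = 19/96.
Numerically: ≈ 0.198.
(Since a = 8 > μ = 1.583, the bound 19/96 is < 1 and informative.)

P[X ≥ 8] ≤ 19/96 ≈ 0.198.


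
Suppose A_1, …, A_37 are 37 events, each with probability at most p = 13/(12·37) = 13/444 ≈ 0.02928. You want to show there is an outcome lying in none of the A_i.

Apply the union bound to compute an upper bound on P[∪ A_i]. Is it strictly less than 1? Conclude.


Union bound: P[∪_{i=1}^{37} A_i] ≤ Σ_i P[A_i] ≤ 37·p = 37·(13/444) = 13/12.
Numerically: 13/12 ≈ 1.08333.
Is 13/12 < 1? NO.
Since the bound 13/12 is ≥ 1, the union bound is uninformative here; it does NOT by itself certify existence.

37·p = 13/12 ≈ 1.08333; existence NOT certified by the union bound.


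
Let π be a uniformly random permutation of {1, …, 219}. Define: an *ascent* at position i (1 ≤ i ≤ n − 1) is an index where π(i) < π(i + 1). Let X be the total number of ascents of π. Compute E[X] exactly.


Write X = Σ X_I over i = 1, …, 218, with X_I the indicator of one ascent.
There are 218 indicators.
For each fixed i, the pair (π(i), π(i+1)) is a uniformly random ordered pair of distinct values from {1, …, 219}; by symmetry P[π(i) < π(i+1)] = 1/2.
By linearity: E[X] = 218 · (1/2) = (219 − 1) · (1/2) = 109 ≈ 109.0000.

E[X] = 109 = 109.0000.


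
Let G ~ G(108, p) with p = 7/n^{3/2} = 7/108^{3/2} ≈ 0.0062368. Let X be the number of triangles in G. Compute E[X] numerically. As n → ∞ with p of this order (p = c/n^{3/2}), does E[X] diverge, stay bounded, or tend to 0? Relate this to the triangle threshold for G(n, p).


Number of potential triangles: C(108, 3) = 204156.
Each occurs with probability p³ ≈ (0.0062368)³ ≈ 2.4259800e-07.
By linearity: E[X] = C(108, 3)·p³ ≈ 204156 · 2.4259800e-07 ≈ 0.04953.
Since α = 3/2 > 1, p = c/n^{3/2} = o(1/n) is below the triangle threshold p ~ 1/n. Asymptotically E[X] ~ (c³/6)·n^{3(1−α)} = (7³/6)·n^{-1.5} → 0, so by Markov's inequality G has no triangles w.h.p.

E[X] ≈ 0.04953; in regime p = Θ(1/n^{3/2}) E[X] tends to 0 (below the triangle threshold p ~ 1/n).


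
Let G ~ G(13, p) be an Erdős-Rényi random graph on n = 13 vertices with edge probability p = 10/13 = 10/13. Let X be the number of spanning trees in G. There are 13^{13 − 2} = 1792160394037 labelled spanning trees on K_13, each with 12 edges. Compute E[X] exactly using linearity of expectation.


K_13 has 13^{13 − 2} = 1792160394037 labelled spanning trees.
For each such spanning tree H, let X_H = 1 if all 12 edges of H are present in G. Then P[X_H = 1] = p^{12} = (10/13)^{12} = 1000000000000/23298085122481.
By linearity: E[X] = Σ_H E[X_H] = 1792160394037 · p^{12} = 1792160394037 · 1000000000000/23298085122481 = 1000000000000/13.
Numerically: E[X] ≈ 7.69231e+10.

E[X] = 1792160394037 · (10/13)^{12} = 1000000000000/13 ≈ 7.69231e+10.


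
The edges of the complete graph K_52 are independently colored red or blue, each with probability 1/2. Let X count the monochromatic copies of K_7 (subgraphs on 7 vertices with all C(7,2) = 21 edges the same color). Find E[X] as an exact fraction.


Let X = Σ_S X_S over the C(52, 7) = 133784560 subsets S of size 7, where X_S = 1 if the K_7 on S is monochromatic.
For a fixed S, the K_7 on S has C(7, 2) = 21 edges. P[all 21 edges red] = (1/2)^21, and likewise for blue, so P[monochromatic] = 2·(1/2)^21 = 2^{1 − 21} = 1/1048576.
By linearity: E[X] = C(52, 7) · 2^{1 − 21} = 133784560 · 1/1048576 = 8361535/65536.
Numerically: E[X] ≈ 127.58690.

E[X] = C(52,7)·2^(1−C(7,2)) = 8361535/65536 ≈ 127.58690.


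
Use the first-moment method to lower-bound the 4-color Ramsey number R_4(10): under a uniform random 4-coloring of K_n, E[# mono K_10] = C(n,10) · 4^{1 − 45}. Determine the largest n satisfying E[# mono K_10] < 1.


We need C(n, 10) · 4^{1 − 45} < 1, i.e. C(n, 10) < 4^{45 − 1} = 309485009821345068724781056.
Check values of n near the boundary:
  n = 2019: C(2019, 10) = 303322949179835278009229628; 303322949179835278009229628 < 309485009821345068724781056? YES
  n = 2020: C(2020, 10) = 304832018578739931133653656; 304832018578739931133653656 < 309485009821345068724781056? YES
  n = 2021: C(2021, 10) = 306347841644770462864800616; 306347841644770462864800616 < 309485009821345068724781056? YES
  n = 2022: C(2022, 10) = 307870445231474093395937796; 307870445231474093395937796 < 309485009821345068724781056? YES
  n = 2023: C(2023, 10) = 309399856285778485315440716; 309399856285778485315440716 < 309485009821345068724781056? YES
  n = 2024: C(2024, 10) = 310936101848269937576192656; 310936101848269937576192656 < 309485009821345068724781056? NO
  n = 2025: C(2025, 10) = 312479209053472269772600560; 312479209053472269772600560 < 309485009821345068724781056? NO
  n = 2026: C(2026, 10) = 314029205130126398094885285; 314029205130126398094885285 < 309485009821345068724781056? NO
The largest n with C(n, 10) < 309485009821345068724781056 is n = 2023 (where E[X] = 77349964071444621328860179/77371252455336267181195264 ≈ 1.000). Hence R_4(10) > 2023, i.e. R_4(10) ≥ 2024.

Largest n = 2023; hence R_4(10) > 2023.


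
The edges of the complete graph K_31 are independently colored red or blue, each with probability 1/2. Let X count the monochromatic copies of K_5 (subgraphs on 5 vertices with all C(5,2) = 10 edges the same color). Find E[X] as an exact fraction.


Let X = Σ_S X_S over the C(31, 5) = 169911 subsets S of size 5, where X_S = 1 if the K_5 on S is monochromatic.
For a fixed S, the K_5 on S has C(5, 2) = 10 edges. P[all 10 edges red] = (1/2)^10, and likewise for blue, so P[monochromatic] = 2·(1/2)^10 = 2^{1 − 10} = 1/512.
By linearity: E[X] = C(31, 5) · 2^{1 − 10} = 169911 · 1/512 = 169911/512.
Numerically: E[X] ≈ 331.8574.

E[X] = C(31,5)·2^(1−C(5,2)) = 169911/512 ≈ 331.8574.


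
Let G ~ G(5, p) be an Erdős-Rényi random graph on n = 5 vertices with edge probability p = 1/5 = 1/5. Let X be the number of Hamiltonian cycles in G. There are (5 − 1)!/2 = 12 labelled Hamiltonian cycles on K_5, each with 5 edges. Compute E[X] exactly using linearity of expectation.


K_5 has (5 − 1)!/2 = 12 labelled Hamiltonian cycles.
For each such Hamiltonian cycle H, let X_H = 1 if all 5 edges of H are present in G. Then P[X_H = 1] = p^{5} = (1/5)^{5} = 1/3125.
Summing the indicators: E[X] = Σ_H E[X_H] = 12 · p^{5} = 12 · 1/3125 = 12/3125.
Numerically: E[X] ≈ 0.00384.

E[X] = 12 · (1/5)^{5} = 12/3125 ≈ 0.00384.


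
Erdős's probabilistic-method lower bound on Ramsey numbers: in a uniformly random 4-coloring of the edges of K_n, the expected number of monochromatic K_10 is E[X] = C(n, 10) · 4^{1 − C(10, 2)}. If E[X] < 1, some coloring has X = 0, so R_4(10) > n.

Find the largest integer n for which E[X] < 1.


We need C(n, 10) · 4^{1 − 45} < 1, i.e. C(n, 10) < 4^{45 − 1} = 309485009821345068724781056.
Check values of n near the boundary:
  n = 2022: C(2022, 10) = 307870445231474093395937796; 307870445231474093395937796 < 309485009821345068724781056? YES
  n = 2023: C(2023, 10) = 309399856285778485315440716; 309399856285778485315440716 < 309485009821345068724781056? YES
  n = 2024: C(2024, 10) = 310936101848269937576192656; 310936101848269937576192656 < 309485009821345068724781056? NO
  n = 2025: C(2025, 10) = 312479209053472269772600560; 312479209053472269772600560 < 309485009821345068724781056? NO
The largest n with C(n, 10) < 309485009821345068724781056 is n = 2023 (where E[X] = 77349964071444621328860179/77371252455336267181195264 ≈ 1.000). Hence R_4(10) > 2023, i.e. R_4(10) ≥ 2024.

Largest n = 2023; hence R_4(10) > 2023.


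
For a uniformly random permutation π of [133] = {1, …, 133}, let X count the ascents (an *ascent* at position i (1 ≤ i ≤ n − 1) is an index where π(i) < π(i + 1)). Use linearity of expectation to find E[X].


Write X = Σ X_I over i = 1, …, 132, with X_I the indicator of one ascent.
There are 132 indicators.
For each fixed i, the pair (π(i), π(i+1)) is a uniformly random ordered pair of distinct values from {1, …, 133}; by symmetry P[π(i) < π(i+1)] = 1/2.
By linearity: E[X] = 132 · (1/2) = (133 − 1) · (1/2) = 66 ≈ 66.00000.

E[X] = 66 = 66.00000.


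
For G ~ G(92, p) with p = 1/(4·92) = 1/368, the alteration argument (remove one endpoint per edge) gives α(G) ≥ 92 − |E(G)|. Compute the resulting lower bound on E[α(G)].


E[|E(G)|] = C(92, 2)·p = 4186 · (1/368) = 91/8.
E[α(G)] ≥ n − E[|E(G)|] = 92 − 91/8 = 645/8.
Numerically: ≈ 80.625.
(This is only a lower bound; the true E[α(G)] may be larger.)

E[α(G)] ≥ 645/8 ≈ 80.625.


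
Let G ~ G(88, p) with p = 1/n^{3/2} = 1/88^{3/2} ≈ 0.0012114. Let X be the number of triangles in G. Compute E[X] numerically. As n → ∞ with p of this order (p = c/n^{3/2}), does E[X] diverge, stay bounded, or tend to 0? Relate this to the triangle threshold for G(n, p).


Number of potential triangles: C(88, 3) = 109736.
Each occurs with probability p³ ≈ (0.0012114)³ ≈ 1.7775752e-09.
By linearity: E[X] = C(88, 3)·p³ ≈ 109736 · 1.7775752e-09 ≈ 0.00020.
Since α = 3/2 > 1, p = c/n^{3/2} = o(1/n) is below the triangle threshold p ~ 1/n. Asymptotically E[X] ~ (c³/6)·n^{3(1−α)} = (1³/6)·n^{-1.5} → 0, so by Markov's inequality G has no triangles w.h.p.

E[X] ≈ 0.00020; in regime p = Θ(1/n^{3/2}) E[X] tends to 0 (below the triangle threshold p ~ 1/n).


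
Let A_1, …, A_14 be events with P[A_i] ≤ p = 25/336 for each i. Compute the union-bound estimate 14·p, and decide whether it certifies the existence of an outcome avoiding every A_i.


Union bound: P[∪_{i=1}^{14} A_i] ≤ Σ_i P[A_i] ≤ 14·p = 14·(25/336) = 25/24.
Numerically: 25/24 ≈ 1.041667.
Is 25/24 < 1? NO.
Since the bound 25/24 is ≥ 1, the union bound is uninformative here; it does NOT by itself certify existence.

14·p = 25/24 ≈ 1.041667; existence NOT certified by the union bound.


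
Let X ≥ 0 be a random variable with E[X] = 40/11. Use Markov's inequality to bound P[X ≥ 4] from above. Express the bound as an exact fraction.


μ = E[X] = 40/11, a = 4.
Markov: P[X ≥ 4] ≤ μ/a = (40/11)/4 = 10/11.
Numerically: ≈ 0.909091.
(Since a = 4 > μ = 3.636364, the bound 10/11 is < 1 and informative.)

P[X ≥ 4] ≤ 10/11 ≈ 0.909091.


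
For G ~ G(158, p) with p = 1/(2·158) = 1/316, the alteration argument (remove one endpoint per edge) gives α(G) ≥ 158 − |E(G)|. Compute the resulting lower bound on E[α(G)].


E[|E(G)|] = C(158, 2)·p = 12403 · (1/316) = 157/4.
E[α(G)] ≥ n − E[|E(G)|] = 158 − 157/4 = 475/4.
Numerically: ≈ 118.7500.
(This is only a lower bound; the true E[α(G)] may be larger.)

E[α(G)] ≥ 475/4 ≈ 118.7500.


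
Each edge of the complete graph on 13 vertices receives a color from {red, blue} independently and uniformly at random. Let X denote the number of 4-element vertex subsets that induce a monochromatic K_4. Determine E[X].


Let X = Σ_S X_S over the C(13, 4) = 715 subsets S of size 4, where X_S = 1 if the K_4 on S is monochromatic.
For a fixed S, the K_4 on S has C(4, 2) = 6 edges. P[all 6 edges red] = (1/2)^6, and likewise for blue, so P[monochromatic] = 2·(1/2)^6 = 2^{1 − 6} = 1/32.
By linearity of expectation: E[X] = C(13, 4) · 2^{1 − 6} = 715 · 1/32 = 715/32.
Numerically: E[X] ≈ 22.34375.

E[X] = C(13,4)·2^(1−C(4,2)) = 715/32 ≈ 22.34375.


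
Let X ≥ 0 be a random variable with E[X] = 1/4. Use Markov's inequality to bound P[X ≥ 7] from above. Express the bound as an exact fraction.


μ = E[X] = 1/4, a = 7.
Markov: P[X ≥ 7] ≤ μ/a = (1/4)/7 = 1/28.
Numerically: ≈ 0.035714.
(Since a = 7 > μ = 0.250000, the bound 1/28 is < 1 and informative.)

P[X ≥ 7] ≤ 1/28 ≈ 0.035714.


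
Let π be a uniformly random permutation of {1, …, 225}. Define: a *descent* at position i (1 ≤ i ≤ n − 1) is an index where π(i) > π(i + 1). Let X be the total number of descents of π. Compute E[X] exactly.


Write X = Σ X_I over i = 1, …, 224, with X_I the indicator of one descent.
There are 224 indicators.
For each fixed i, the pair (π(i), π(i+1)) is a uniformly random ordered pair of distinct values from {1, …, 225}; by symmetry P[π(i) > π(i+1)] = 1/2.
By linearity: E[X] = 224 · (1/2) = (225 − 1) · (1/2) = 112 ≈ 112.000.

E[X] = 112 = 112.000.


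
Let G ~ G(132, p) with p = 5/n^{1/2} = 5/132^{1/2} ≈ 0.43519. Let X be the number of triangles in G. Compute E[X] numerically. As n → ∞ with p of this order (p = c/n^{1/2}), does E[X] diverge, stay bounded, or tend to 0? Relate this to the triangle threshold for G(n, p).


Number of potential triangles: C(132, 3) = 374660.
Each occurs with probability p³ ≈ (0.43519)³ ≈ 8.2423133e-02.
By linearity: E[X] = C(132, 3)·p³ ≈ 374660 · 8.2423133e-02 ≈ 30880.65084.
Since α = 1/2 < 1, p = c/n^{1/2} ≫ 1/n is above the triangle threshold p ~ 1/n. Asymptotically E[X] ~ (c³/6)·n^{3(1−α)} = (5³/6)·n^{1.5} → ∞; triangles are abundant w.h.p.

E[X] ≈ 30880.65084; in regime p = Θ(1/n^{1/2}) E[X] diverges (above the triangle threshold p ~ 1/n).


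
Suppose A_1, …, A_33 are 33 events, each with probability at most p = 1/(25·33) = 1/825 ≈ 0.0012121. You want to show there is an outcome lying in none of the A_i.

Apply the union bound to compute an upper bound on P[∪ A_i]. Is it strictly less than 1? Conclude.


Union bound: P[∪_{i=1}^{33} A_i] ≤ Σ_i P[A_i] ≤ 33·p = 33·(1/825) = 1/25.
Numerically: 1/25 ≈ 0.0400000.
Is 1/25 < 1? YES.
Since P[∪ A_i] ≤ 1/25 < 1, the complement has P[∩ A_i^c] ≥ 1 − 1/25 = 24/25 > 0, so some outcome avoids every A_i.

33·p = 1/25 ≈ 0.0400000; existence CERTIFIED by the union bound.


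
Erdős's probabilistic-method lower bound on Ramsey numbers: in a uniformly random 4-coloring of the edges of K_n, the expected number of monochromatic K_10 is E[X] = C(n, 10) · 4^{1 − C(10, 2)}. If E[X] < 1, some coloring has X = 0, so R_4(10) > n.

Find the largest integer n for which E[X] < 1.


We need C(n, 10) · 4^{1 − 45} < 1, i.e. C(n, 10) < 4^{45 − 1} = 309485009821345068724781056.
Check values of n near the boundary:
  n = 2020: C(2020, 10) = 304832018578739931133653656; 304832018578739931133653656 < 309485009821345068724781056? YES
  n = 2021: C(2021, 10) = 306347841644770462864800616; 306347841644770462864800616 < 309485009821345068724781056? YES
  n = 2022: C(2022, 10) = 307870445231474093395937796; 307870445231474093395937796 < 309485009821345068724781056? YES
  n = 2023: C(2023, 10) = 309399856285778485315440716; 309399856285778485315440716 < 309485009821345068724781056? YES
  n = 2024: C(2024, 10) = 310936101848269937576192656; 310936101848269937576192656 < 309485009821345068724781056? NO
The largest n with C(n, 10) < 309485009821345068724781056 is n = 2023 (where E[X] = 77349964071444621328860179/77371252455336267181195264 ≈ 0.999725). Hence R_4(10) > 2023, i.e. R_4(10) ≥ 2024.

Largest n = 2023; hence R_4(10) > 2023.


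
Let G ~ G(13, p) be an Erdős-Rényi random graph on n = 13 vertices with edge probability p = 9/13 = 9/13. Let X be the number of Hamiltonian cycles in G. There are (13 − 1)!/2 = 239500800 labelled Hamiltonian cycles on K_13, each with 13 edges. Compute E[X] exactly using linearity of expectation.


K_13 has (13 − 1)!/2 = 239500800 labelled Hamiltonian cycles.
For each such Hamiltonian cycle H, let X_H = 1 if all 13 edges of H are present in G. Then P[X_H = 1] = p^{13} = (9/13)^{13} = 2541865828329/302875106592253.
By linearity of expectation: E[X] = Σ_H E[X_H] = 239500800 · p^{13} = 239500800 · 2541865828329/302875106592253 = 608778899377458163200/302875106592253.
Numerically: E[X] ≈ 2.01e+06.

E[X] = 239500800 · (9/13)^{13} = 608778899377458163200/302875106592253 ≈ 2.01e+06.


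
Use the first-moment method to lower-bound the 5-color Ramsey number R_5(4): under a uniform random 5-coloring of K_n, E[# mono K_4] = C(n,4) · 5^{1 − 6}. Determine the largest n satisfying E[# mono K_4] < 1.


We need C(n, 4) · 5^{1 − 6} < 1, i.e. C(n, 4) < 5^{6 − 1} = 3125.
Check values of n near the boundary:
  n = 15: C(15, 4) = 1365; 1365 < 3125? YES
  n = 16: C(16, 4) = 1820; 1820 < 3125? YES
  n = 17: C(17, 4) = 2380; 2380 < 3125? YES
  n = 18: C(18, 4) = 3060; 3060 < 3125? YES
  n = 19: C(19, 4) = 3876; 3876 < 3125? NO
  n = 20: C(20, 4) = 4845; 4845 < 3125? NO
  n = 21: C(21, 4) = 5985; 5985 < 3125? NO
The largest n with C(n, 4) < 3125 is n = 18 (where E[X] = 612/625 ≈ 0.9792000). Hence R_5(4) > 18, i.e. R_5(4) ≥ 19.

Largest n = 18; hence R_5(4) > 18.


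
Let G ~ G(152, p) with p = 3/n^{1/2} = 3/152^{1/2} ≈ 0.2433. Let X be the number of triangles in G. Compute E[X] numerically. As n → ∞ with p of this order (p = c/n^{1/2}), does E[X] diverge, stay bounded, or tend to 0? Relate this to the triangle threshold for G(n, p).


Number of potential triangles: C(152, 3) = 573800.
Each occurs with probability p³ ≈ (0.2433)³ ≈ 1.440782e-02.
By linearity: E[X] = C(152, 3)·p³ ≈ 573800 · 1.440782e-02 ≈ 8267.2092.
Since α = 1/2 < 1, p = c/n^{1/2} ≫ 1/n is above the triangle threshold p ~ 1/n. Asymptotically E[X] ~ (c³/6)·n^{3(1−α)} = (3³/6)·n^{1.5} → ∞; triangles are abundant w.h.p.

E[X] ≈ 8267.2092; in regime p = Θ(1/n^{1/2}) E[X] diverges (above the triangle threshold p ~ 1/n).


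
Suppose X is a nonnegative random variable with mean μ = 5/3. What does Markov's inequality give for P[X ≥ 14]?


μ = E[X] = 5/3, a = 14.
Markov: P[X ≥ 14] ≤ μ/a = (5/3)/14 = 5/42.
Numerically: ≈ 0.119.
(Since a = 14 > μ = 1.667, the bound 5/42 is < 1 and informative.)

P[X ≥ 14] ≤ 5/42 ≈ 0.119.


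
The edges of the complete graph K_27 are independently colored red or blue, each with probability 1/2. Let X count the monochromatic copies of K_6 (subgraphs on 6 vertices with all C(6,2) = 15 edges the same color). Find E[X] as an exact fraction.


Let X = Σ_S X_S over the C(27, 6) = 296010 subsets S of size 6, where X_S = 1 if the K_6 on S is monochromatic.
For a fixed S, the K_6 on S has C(6, 2) = 15 edges. P[all 15 edges red] = (1/2)^15, and likewise for blue, so P[monochromatic] = 2·(1/2)^15 = 2^{1 − 15} = 1/16384.
By linearity: E[X] = C(27, 6) · 2^{1 − 15} = 296010 · 1/16384 = 148005/8192.
Numerically: E[X] ≈ 18.06702.

E[X] = C(27,6)·2^(1−C(6,2)) = 148005/8192 ≈ 18.06702.


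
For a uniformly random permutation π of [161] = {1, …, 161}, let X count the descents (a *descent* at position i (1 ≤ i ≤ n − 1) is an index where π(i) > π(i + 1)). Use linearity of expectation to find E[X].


Write X = Σ X_I over i = 1, …, 160, with X_I the indicator of one descent.
There are 160 indicators.
For each fixed i, the pair (π(i), π(i+1)) is a uniformly random ordered pair of distinct values from {1, …, 161}; by symmetry P[π(i) > π(i+1)] = 1/2.
By linearity: E[X] = 160 · (1/2) = (161 − 1) · (1/2) = 80 ≈ 80.000.

E[X] = 80 = 80.000.


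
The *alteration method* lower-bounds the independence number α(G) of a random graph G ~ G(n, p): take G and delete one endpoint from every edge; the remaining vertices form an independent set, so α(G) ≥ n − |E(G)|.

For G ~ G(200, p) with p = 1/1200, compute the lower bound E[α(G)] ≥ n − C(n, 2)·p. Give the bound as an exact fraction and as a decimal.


E[|E(G)|] = C(200, 2)·p = 19900 · (1/1200) = 199/12.
E[α(G)] ≥ n − E[|E(G)|] = 200 − 199/12 = 2201/12.
Numerically: ≈ 183.416667.
(This is only a lower bound; the true E[α(G)] may be larger.)

E[α(G)] ≥ 2201/12 ≈ 183.416667.


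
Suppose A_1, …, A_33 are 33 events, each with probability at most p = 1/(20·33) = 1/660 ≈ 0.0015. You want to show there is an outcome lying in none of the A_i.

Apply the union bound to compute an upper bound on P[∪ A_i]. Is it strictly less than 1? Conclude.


Union bound: P[∪_{i=1}^{33} A_i] ≤ Σ_i P[A_i] ≤ 33·p = 33·(1/660) = 1/20.
Numerically: 1/20 ≈ 0.0500.
Is 1/20 < 1? YES.
Since P[∪ A_i] ≤ 1/20 < 1, the complement has P[∩ A_i^c] ≥ 1 − 1/20 = 19/20 > 0, so some outcome avoids every A_i.

33·p = 1/20 ≈ 0.0500; existence CERTIFIED by the union bound.


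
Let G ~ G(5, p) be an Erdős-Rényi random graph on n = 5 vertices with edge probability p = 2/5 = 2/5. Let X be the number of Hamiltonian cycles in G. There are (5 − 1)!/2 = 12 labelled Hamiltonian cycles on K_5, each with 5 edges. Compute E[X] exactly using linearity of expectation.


K_5 has (5 − 1)!/2 = 12 labelled Hamiltonian cycles.
For each such Hamiltonian cycle H, let X_H = 1 if all 5 edges of H are present in G. Then P[X_H = 1] = p^{5} = (2/5)^{5} = 32/3125.
By linearity: E[X] = Σ_H E[X_H] = 12 · p^{5} = 12 · 32/3125 = 384/3125.
Numerically: E[X] ≈ 0.12288.

E[X] = 12 · (2/5)^{5} = 384/3125 ≈ 0.12288.


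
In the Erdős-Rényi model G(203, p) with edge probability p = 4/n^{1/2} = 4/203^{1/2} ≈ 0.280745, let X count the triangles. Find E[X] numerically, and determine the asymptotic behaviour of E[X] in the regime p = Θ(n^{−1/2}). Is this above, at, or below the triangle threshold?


Number of potential triangles: C(203, 3) = 1373701.
Each occurs with probability p³ ≈ (0.280745)³ ≈ 2.21276818e-02.
By linearity: E[X] = C(203, 3)·p³ ≈ 1373701 · 2.21276818e-02 ≈ 30396.818584.
Since α = 1/2 < 1, p = c/n^{1/2} ≫ 1/n is above the triangle threshold p ~ 1/n. Asymptotically E[X] ~ (c³/6)·n^{3(1−α)} = (4³/6)·n^{1.5} → ∞; triangles are abundant w.h.p.

E[X] ≈ 30396.818584; in regime p = Θ(1/n^{1/2}) E[X] diverges (above the triangle threshold p ~ 1/n).


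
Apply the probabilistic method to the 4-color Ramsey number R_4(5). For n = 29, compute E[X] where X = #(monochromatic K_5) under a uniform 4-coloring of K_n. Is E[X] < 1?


E[X] = C(29, 5) · 4^{1 − 10} = 118755 · 4^{−9} = 118755/262144.
As a reduced fraction: E[X] = 118755/262144 ≈ 0.453014.
Is E[X] < 1? YES.
Since E[X] < 1, there exists a 4-coloring of K_{29} with no monochromatic K_5; hence R_4(5) > 29.

E[X] = 118755/262144 ≈ 0.453014; E[X] < 1, so R_4(5) > 29.


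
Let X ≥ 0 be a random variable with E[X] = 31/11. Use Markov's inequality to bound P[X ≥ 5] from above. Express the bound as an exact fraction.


μ = E[X] = 31/11, a = 5.
Markov: P[X ≥ 5] ≤ μ/a = (31/11)/5 = 31/55.
Numerically: ≈ 0.5636.
(Since a = 5 > μ = 2.8182, the bound 31/55 is < 1 and informative.)

P[X ≥ 5] ≤ 31/55 ≈ 0.5636.


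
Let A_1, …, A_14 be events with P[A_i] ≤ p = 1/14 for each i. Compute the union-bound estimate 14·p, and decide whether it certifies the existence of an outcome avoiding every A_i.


Union bound: P[∪_{i=1}^{14} A_i] ≤ Σ_i P[A_i] ≤ 14·p = 14·(1/14) = 1.
Numerically: 1 ≈ 1.0000.
Is 1 < 1? NO.
Since the bound 1 is ≥ 1, the union bound is uninformative here; it does NOT by itself certify existence.

14·p = 1 ≈ 1.0000; existence NOT certified by the union bound.


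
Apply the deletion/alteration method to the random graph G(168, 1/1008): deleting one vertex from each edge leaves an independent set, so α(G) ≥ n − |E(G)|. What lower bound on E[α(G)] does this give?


E[|E(G)|] = C(168, 2)·p = 14028 · (1/1008) = 167/12.
E[α(G)] ≥ n − E[|E(G)|] = 168 − 167/12 = 1849/12.
Numerically: ≈ 154.083333.
(This is only a lower bound; the true E[α(G)] may be larger.)

E[α(G)] ≥ 1849/12 ≈ 154.083333.


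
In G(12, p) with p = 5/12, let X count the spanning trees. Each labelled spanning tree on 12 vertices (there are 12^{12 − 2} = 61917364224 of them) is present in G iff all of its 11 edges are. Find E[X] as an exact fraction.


K_12 has 12^{12 − 2} = 61917364224 labelled spanning trees.
For each such spanning tree H, let X_H = 1 if all 11 edges of H are present in G. Then P[X_H = 1] = p^{11} = (5/12)^{11} = 48828125/743008370688.
By linearity of expectation: E[X] = Σ_H E[X_H] = 61917364224 · p^{11} = 61917364224 · 48828125/743008370688 = 48828125/12.
Numerically: E[X] ≈ 4.069e+06.

E[X] = 61917364224 · (5/12)^{11} = 48828125/12 ≈ 4.069e+06.


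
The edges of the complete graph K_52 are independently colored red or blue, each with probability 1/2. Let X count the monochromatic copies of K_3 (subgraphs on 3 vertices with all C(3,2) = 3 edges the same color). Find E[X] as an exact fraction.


Let X = Σ_S X_S over the C(52, 3) = 22100 subsets S of size 3, where X_S = 1 if the K_3 on S is monochromatic.
For a fixed S, the K_3 on S has C(3, 2) = 3 edges. P[all 3 edges red] = (1/2)^3, and likewise for blue, so P[monochromatic] = 2·(1/2)^3 = 2^{1 − 3} = 1/4.
Summing: E[X] = C(52, 3) · 2^{1 − 3} = 22100 · 1/4 = 5525.
Numerically: E[X] ≈ 5525.00000.

E[X] = C(52,3)·2^(1−C(3,2)) = 5525 ≈ 5525.00000.


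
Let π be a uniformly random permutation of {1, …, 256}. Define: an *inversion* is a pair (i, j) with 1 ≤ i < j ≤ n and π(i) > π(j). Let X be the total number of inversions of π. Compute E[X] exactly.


Write X = Σ X_I over the C(256, 2) = 32640 pairs i < j, with X_I the indicator of one inversion.
There are 32640 indicators.
For each fixed pair i < j, the values π(i) and π(j) are two distinct elements of {1, …, 256} in uniformly random order; by symmetry P[π(i) > π(j)] = 1/2.
By linearity: E[X] = 32640 · (1/2) = C(256, 2) · (1/2) = 32640/2 = 16320 ≈ 16320.0000.

E[X] = 16320 = 16320.0000.


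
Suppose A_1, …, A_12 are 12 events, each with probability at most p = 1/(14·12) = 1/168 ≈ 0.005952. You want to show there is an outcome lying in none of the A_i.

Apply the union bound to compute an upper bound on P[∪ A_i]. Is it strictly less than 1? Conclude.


Union bound: P[∪_{i=1}^{12} A_i] ≤ Σ_i P[A_i] ≤ 12·p = 12·(1/168) = 1/14.
Numerically: 1/14 ≈ 0.071429.
Is 1/14 < 1? YES.
Since P[∪ A_i] ≤ 1/14 < 1, the complement has P[∩ A_i^c] ≥ 1 − 1/14 = 13/14 > 0, so some outcome avoids every A_i.

12·p = 1/14 ≈ 0.071429; existence CERTIFIED by the union bound.


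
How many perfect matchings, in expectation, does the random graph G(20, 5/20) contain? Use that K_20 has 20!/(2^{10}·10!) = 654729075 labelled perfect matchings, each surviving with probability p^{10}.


K_20 has 20!/(2^{10}·10!) = 654729075 labelled perfect matchings.
For each such perfect matching H, let X_H = 1 if all 10 edges of H are present in G. Then P[X_H = 1] = p^{10} = (1/4)^{10} = 1/1048576.
By linearity: E[X] = Σ_H E[X_H] = 654729075 · p^{10} = 654729075 · 1/1048576 = 654729075/1048576.
Numerically: E[X] ≈ 624.398.

E[X] = 654729075 · (1/4)^{10} = 654729075/1048576 ≈ 624.398.


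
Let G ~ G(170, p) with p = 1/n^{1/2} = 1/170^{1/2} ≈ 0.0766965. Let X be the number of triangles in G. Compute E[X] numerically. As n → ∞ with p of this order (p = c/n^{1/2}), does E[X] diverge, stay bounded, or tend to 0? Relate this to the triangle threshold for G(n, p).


Number of potential triangles: C(170, 3) = 804440.
Each occurs with probability p³ ≈ (0.0766965)³ ≈ 4.51155876e-04.
By linearity: E[X] = C(170, 3)·p³ ≈ 804440 · 4.51155876e-04 ≈ 362.927833.
Since α = 1/2 < 1, p = c/n^{1/2} ≫ 1/n is above the triangle threshold p ~ 1/n. Asymptotically E[X] ~ (c³/6)·n^{3(1−α)} = (1³/6)·n^{1.5} → ∞; triangles are abundant w.h.p.

E[X] ≈ 362.927833; in regime p = Θ(1/n^{1/2}) E[X] diverges (above the triangle threshold p ~ 1/n).


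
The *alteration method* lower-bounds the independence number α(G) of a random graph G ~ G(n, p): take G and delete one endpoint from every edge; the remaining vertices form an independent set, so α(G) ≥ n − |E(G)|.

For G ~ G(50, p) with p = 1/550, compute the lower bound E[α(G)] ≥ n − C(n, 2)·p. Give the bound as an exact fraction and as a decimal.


E[|E(G)|] = C(50, 2)·p = 1225 · (1/550) = 49/22.
E[α(G)] ≥ n − E[|E(G)|] = 50 − 49/22 = 1051/22.
Numerically: ≈ 47.773.
(This is only a lower bound; the true E[α(G)] may be larger.)

E[α(G)] ≥ 1051/22 ≈ 47.773.


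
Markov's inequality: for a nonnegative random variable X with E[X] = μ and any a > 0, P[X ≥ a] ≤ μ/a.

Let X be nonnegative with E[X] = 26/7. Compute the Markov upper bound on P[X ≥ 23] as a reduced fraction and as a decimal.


μ = E[X] = 26/7, a = 23.
Markov: P[X ≥ 23] ≤ μ/a = (26/7)/23 = 26/161.
Numerically: ≈ 0.1615.
(Since a = 23 > μ = 3.7143, the bound 26/161 is < 1 and informative.)

P[X ≥ 23] ≤ 26/161 ≈ 0.1615.


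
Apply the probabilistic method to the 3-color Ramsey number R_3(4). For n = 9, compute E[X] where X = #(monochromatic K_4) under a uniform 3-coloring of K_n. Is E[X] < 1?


E[X] = C(9, 4) · 3^{1 − 6} = 126 · 3^{−5} = 126/243.
As a reduced fraction: E[X] = 14/27 ≈ 0.519.
Is E[X] < 1? YES.
Since E[X] < 1, there exists a 3-coloring of K_{9} with no monochromatic K_4; hence R_3(4) > 9.

E[X] = 14/27 ≈ 0.519; E[X] < 1, so R_3(4) > 9.


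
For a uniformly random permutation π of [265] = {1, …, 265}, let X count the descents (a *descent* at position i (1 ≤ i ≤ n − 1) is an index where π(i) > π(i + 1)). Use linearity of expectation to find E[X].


Write X = Σ X_I over i = 1, …, 264, with X_I the indicator of one descent.
There are 264 indicators.
For each fixed i, the pair (π(i), π(i+1)) is a uniformly random ordered pair of distinct values from {1, …, 265}; by symmetry P[π(i) > π(i+1)] = 1/2.
By linearity: E[X] = 264 · (1/2) = (265 − 1) · (1/2) = 132 ≈ 132.000.

E[X] = 132 = 132.000.


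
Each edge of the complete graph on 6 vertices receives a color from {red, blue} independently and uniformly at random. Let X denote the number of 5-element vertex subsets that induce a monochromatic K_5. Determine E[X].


Let X = Σ_S X_S over the C(6, 5) = 6 subsets S of size 5, where X_S = 1 if the K_5 on S is monochromatic.
For a fixed S, the K_5 on S has C(5, 2) = 10 edges. P[all 10 edges red] = (1/2)^10, and likewise for blue, so P[monochromatic] = 2·(1/2)^10 = 2^{1 − 10} = 1/512.
Summing: E[X] = C(6, 5) · 2^{1 − 10} = 6 · 1/512 = 3/256.
Numerically: E[X] ≈ 0.0117.

E[X] = C(6,5)·2^(1−C(5,2)) = 3/256 ≈ 0.0117.


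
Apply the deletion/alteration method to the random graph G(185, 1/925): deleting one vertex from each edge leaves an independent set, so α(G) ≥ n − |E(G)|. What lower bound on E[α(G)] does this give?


E[|E(G)|] = C(185, 2)·p = 17020 · (1/925) = 92/5.
E[α(G)] ≥ n − E[|E(G)|] = 185 − 92/5 = 833/5.
Numerically: ≈ 166.6000.
(This is only a lower bound; the true E[α(G)] may be larger.)

E[α(G)] ≥ 833/5 ≈ 166.6000.


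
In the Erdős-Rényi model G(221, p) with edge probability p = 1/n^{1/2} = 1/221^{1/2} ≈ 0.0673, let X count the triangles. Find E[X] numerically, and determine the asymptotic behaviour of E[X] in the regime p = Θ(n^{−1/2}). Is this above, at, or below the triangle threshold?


Number of potential triangles: C(221, 3) = 1774630.
Each occurs with probability p³ ≈ (0.0673)³ ≈ 3.04377e-04.
By linearity: E[X] = C(221, 3)·p³ ≈ 1774630 · 3.04377e-04 ≈ 540.156.
Since α = 1/2 < 1, p = c/n^{1/2} ≫ 1/n is above the triangle threshold p ~ 1/n. Asymptotically E[X] ~ (c³/6)·n^{3(1−α)} = (1³/6)·n^{1.5} → ∞; triangles are abundant w.h.p.

E[X] ≈ 540.156; in regime p = Θ(1/n^{1/2}) E[X] diverges (above the triangle threshold p ~ 1/n).


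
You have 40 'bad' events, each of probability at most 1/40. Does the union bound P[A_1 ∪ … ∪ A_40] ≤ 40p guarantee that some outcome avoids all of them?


Union bound: P[∪_{i=1}^{40} A_i] ≤ Σ_i P[A_i] ≤ 40·p = 40·(1/40) = 1.
Numerically: 1 ≈ 1.00000.
Is 1 < 1? NO.
Since the bound 1 is ≥ 1, the union bound is uninformative here; it does NOT by itself certify existence.

40·p = 1 ≈ 1.00000; existence NOT certified by the union bound.


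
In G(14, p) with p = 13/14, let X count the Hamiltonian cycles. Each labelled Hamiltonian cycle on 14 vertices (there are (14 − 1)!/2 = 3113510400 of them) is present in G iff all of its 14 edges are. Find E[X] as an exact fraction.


K_14 has (14 − 1)!/2 = 3113510400 labelled Hamiltonian cycles.
For each such Hamiltonian cycle H, let X_H = 1 if all 14 edges of H are present in G. Then P[X_H = 1] = p^{14} = (13/14)^{14} = 3937376385699289/11112006825558016.
By linearity: E[X] = Σ_H E[X_H] = 3113510400 · p^{14} = 3113510400 · 3937376385699289/11112006825558016 = 3420497300666614836525/3100448333024.
Numerically: E[X] ≈ 1.1e+09.

E[X] = 3113510400 · (13/14)^{14} = 3420497300666614836525/3100448333024 ≈ 1.1e+09.


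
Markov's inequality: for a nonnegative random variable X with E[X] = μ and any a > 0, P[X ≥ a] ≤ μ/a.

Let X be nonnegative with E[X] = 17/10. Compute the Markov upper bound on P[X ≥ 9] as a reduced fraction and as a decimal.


μ = E[X] = 17/10, a = 9.
Markov: P[X ≥ 9] ≤ μ/a = (17/10)/9 = 17/90.
Numerically: ≈ 0.18889.
(Since a = 9 > μ = 1.70000, the bound 17/90 is < 1 and informative.)

P[X ≥ 9] ≤ 17/90 ≈ 0.18889.


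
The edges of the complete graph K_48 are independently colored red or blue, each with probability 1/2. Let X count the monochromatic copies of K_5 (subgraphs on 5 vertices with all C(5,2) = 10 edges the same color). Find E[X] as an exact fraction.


Let X = Σ_S X_S over the C(48, 5) = 1712304 subsets S of size 5, where X_S = 1 if the K_5 on S is monochromatic.
For a fixed S, the K_5 on S has C(5, 2) = 10 edges. P[all 10 edges red] = (1/2)^10, and likewise for blue, so P[monochromatic] = 2·(1/2)^10 = 2^{1 − 10} = 1/512.
By linearity of expectation: E[X] = C(48, 5) · 2^{1 − 10} = 1712304 · 1/512 = 107019/32.
Numerically: E[X] ≈ 3344.3438.

E[X] = C(48,5)·2^(1−C(5,2)) = 107019/32 ≈ 3344.3438.


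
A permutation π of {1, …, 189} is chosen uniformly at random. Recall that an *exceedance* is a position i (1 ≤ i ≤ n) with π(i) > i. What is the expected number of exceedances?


Write X = Σ_{i=1}^{189} X_i, where X_i = 1_{π(i) > i}.
For each fixed i, π(i) is uniform over {1, …, 189} (marginal of a uniform permutation), so P[π(i) > i] = (n − i)/n. Summing: Σ_{i=1}^{189} (n − i)/n = (0 + 1 + … + 188)/189 = 189(189 − 1)/(2·189) = (189 − 1)/2.
Hence E[X] = Σ_{i=1}^{189} (189 − i)/189 = 94 ≈ 94.000.

E[X] = 94 = 94.000.


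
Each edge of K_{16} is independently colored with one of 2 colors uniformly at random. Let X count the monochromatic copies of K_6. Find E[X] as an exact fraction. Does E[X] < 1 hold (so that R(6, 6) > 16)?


E[X] = C(16, 6) · 2^{1 − 15} = 8008 · 2^{−14} = 8008/16384.
As a reduced fraction: E[X] = 1001/2048 ≈ 0.488770.
Is E[X] < 1? YES.
Since E[X] < 1, there exists a 2-coloring of K_{16} with no monochromatic K_6; hence R(6, 6) > 16.

E[X] = 1001/2048 ≈ 0.488770; E[X] < 1, so R(6, 6) > 16.


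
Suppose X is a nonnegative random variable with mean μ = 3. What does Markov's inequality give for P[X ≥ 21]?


μ = E[X] = 3, a = 21.
Markov: P[X ≥ 21] ≤ μ/a = (3)/21 = 1/7.
Numerically: ≈ 0.1429.
(Since a = 21 > μ = 3.0000, the bound 1/7 is < 1 and informative.)

P[X ≥ 21] ≤ 1/7 ≈ 0.1429.


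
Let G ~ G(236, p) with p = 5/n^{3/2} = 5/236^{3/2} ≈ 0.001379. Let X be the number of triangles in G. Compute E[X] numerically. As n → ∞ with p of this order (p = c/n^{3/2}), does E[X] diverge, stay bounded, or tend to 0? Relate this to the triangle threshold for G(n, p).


Number of potential triangles: C(236, 3) = 2162940.
Each occurs with probability p³ ≈ (0.001379)³ ≈ 2.623047e-09.
By linearity: E[X] = C(236, 3)·p³ ≈ 2162940 · 2.623047e-09 ≈ 0.0057.
Since α = 3/2 > 1, p = c/n^{3/2} = o(1/n) is below the triangle threshold p ~ 1/n. Asymptotically E[X] ~ (c³/6)·n^{3(1−α)} = (5³/6)·n^{-1.5} → 0, so by Markov's inequality G has no triangles w.h.p.

E[X] ≈ 0.0057; in regime p = Θ(1/n^{3/2}) E[X] tends to 0 (below the triangle threshold p ~ 1/n).


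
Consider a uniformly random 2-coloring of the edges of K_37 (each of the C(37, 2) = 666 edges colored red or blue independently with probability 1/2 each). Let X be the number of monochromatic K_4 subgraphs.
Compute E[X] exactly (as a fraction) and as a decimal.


Let X = Σ_S X_S over the C(37, 4) = 66045 subsets S of size 4, where X_S = 1 if the K_4 on S is monochromatic.
For a fixed S, the K_4 on S has C(4, 2) = 6 edges. P[all 6 edges red] = (1/2)^6, and likewise for blue, so P[monochromatic] = 2·(1/2)^6 = 2^{1 − 6} = 1/32.
By linearity of expectation: E[X] = C(37, 4) · 2^{1 − 6} = 66045 · 1/32 = 66045/32.
Numerically: E[X] ≈ 2063.9062.

E[X] = C(37,4)·2^(1−C(4,2)) = 66045/32 ≈ 2063.9062.


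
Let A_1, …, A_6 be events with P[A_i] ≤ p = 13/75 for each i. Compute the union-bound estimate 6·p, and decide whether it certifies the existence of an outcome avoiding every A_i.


Union bound: P[∪_{i=1}^{6} A_i] ≤ Σ_i P[A_i] ≤ 6·p = 6·(13/75) = 26/25.
Numerically: 26/25 ≈ 1.0400000.
Is 26/25 < 1? NO.
Since the bound 26/25 is ≥ 1, the union bound is uninformative here; it does NOT by itself certify existence.

6·p = 26/25 ≈ 1.0400000; existence NOT certified by the union bound.
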